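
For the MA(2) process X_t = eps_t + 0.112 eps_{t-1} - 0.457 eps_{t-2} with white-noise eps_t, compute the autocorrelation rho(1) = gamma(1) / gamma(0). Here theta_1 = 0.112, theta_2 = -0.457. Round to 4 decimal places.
\rho(1) = 0.0498

For an MA(q) process with theta_0 = 1, the autocovariance is
  gamma(k) = sigma^2 * sum_{i=0..q-k} theta_i * theta_{i+k},
and rho(k) = gamma(k) / gamma(0). Sigma^2 cancels.
  numerator   = (1)*(0.112) + (0.112)*(-0.457) = 0.060816.
  denominator = (1)^2 + (0.112)^2 + (-0.457)^2 = 1.221393.
  rho(1) = 0.060816 / 1.221393 = 0.0498.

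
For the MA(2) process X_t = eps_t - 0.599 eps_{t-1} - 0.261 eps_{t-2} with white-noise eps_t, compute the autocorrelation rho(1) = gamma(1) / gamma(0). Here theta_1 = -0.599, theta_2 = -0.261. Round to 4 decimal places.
\rho(1) = -0.3102

For an MA(q) process with theta_0 = 1, the autocovariance is
  gamma(k) = sigma^2 * sum_{i=0..q-k} theta_i * theta_{i+k},
and rho(k) = gamma(k) / gamma(0). Sigma^2 cancels.
  numerator   = (1)*(-0.599) + (-0.599)*(-0.261) = -0.442661.
  denominator = (1)^2 + (-0.599)^2 + (-0.261)^2 = 1.426922.
  rho(1) = -0.442661 / 1.426922 = -0.3102.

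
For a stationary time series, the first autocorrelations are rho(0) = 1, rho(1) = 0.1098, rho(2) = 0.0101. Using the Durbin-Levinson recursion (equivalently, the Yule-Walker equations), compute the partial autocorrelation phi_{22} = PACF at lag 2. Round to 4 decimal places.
\phi_{22} = -0.0020

The PACF at lag k is phi_{kk}, the last component of the solution
to the Yule-Walker system G_k phi = r_k where
  (G_k)_{ij} = rho(|i - j|), (r_k)_i = rho(i), i,j = 1..k.
Equivalently, Durbin-Levinson gives phi_{kk} iteratively:
  phi_{11} = rho(1)
  phi_{kk} = [rho(k) - sum_{j=1..k-1} phi_{k-1,j} rho(k-j)]
            / [1 - sum_{j=1..k-1} phi_{k-1,j} rho(j)],
  phi_{k,j} = phi_{k-1,j} - phi_{kk} phi_{k-1,k-j},  j = 1..k-1.
Step k = 1:
  phi_11 = rho(1) = 0.1098.
Step k = 2:
  phi_22 = [rho(2) - phi_11 rho(1)] / [1 - phi_11 rho(1)] = [0.0101 - (0.1098)(0.1098)] / [1 - (0.1098)(0.1098)]
         = -0.00195604 / 0.98794396 = -0.002.
Therefore phi_{22} = -0.0020.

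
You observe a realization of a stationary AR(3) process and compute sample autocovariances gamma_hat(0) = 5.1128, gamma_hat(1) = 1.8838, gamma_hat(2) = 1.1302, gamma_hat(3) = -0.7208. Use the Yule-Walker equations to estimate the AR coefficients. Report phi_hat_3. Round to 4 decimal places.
\hat\phi_{3} = -0.2930

The Yule-Walker equations for an AR(p) process read, in matrix form,
  Gamma_p phi = r_p,   with   (Gamma_p)_{ij} = gamma(|i - j|),
                       (r_p)_i = gamma(i),   i,j = 1..p.
Substitute the sample gammas (Toeplitz matrix and right-hand side of size 3):
  Gamma_p = [[5.1128, 1.8838, 1.1302], [1.8838, 5.1128, 1.8838], [1.1302, 1.8838, 5.1128]]
  r_p     = [1.8838, 1.1302, -0.7208]
Written out (R1..R3):
  (R1) 5.1128 phi_1 + 1.8838 phi_2 + 1.1302 phi_3 = 1.8838
  (R2) 1.8838 phi_1 + 5.1128 phi_2 + 1.8838 phi_3 = 1.1302
  (R3) 1.1302 phi_1 + 1.8838 phi_2 + 5.1128 phi_3 = -0.7208
Gaussian elimination:
  R2 <- R2 - (1.8838/5.1128) R1 = R2 - (0.368448) R1:  4.418718 phi_2 + 1.46738 phi_3 = 0.436118
  R3 <- R3 - (1.1302/5.1128) R1 = R3 - (0.221053) R1:  1.46738 phi_2 + 4.862966 phi_3 = -1.13722
  R3 <- R3 - (1.46738/4.418718) R2 = R3 - (0.332083) R2:  4.375674 phi_3 = -1.282047
Back-substitution:
  phi_hat_3 = -1.282047 / 4.375674 = -0.292994
  phi_hat_2 = (0.436118 - (1.46738)(-0.292994)) / 4.418718 = 0.195996
  phi_hat_1 = (1.8838 - (1.8838)(0.195996) - (1.1302)(-0.292994)) / 5.1128 = 0.361001
So phi_hat = [0.3610, 0.1960, -0.2930].
Therefore phi_hat_3 = -0.2930.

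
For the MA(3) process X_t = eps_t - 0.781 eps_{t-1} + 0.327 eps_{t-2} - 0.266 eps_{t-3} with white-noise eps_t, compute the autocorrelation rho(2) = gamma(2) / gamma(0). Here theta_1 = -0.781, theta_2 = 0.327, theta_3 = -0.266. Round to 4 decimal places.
\rho(2) = 0.2991

For an MA(q) process with theta_0 = 1, the autocovariance is
  gamma(k) = sigma^2 * sum_{i=0..q-k} theta_i * theta_{i+k},
and rho(k) = gamma(k) / gamma(0). Sigma^2 cancels.
  numerator   = (1)*(0.327) + (-0.781)*(-0.266) = 0.534746.
  denominator = (1)^2 + (-0.781)^2 + (0.327)^2 + (-0.266)^2 = 1.787646.
  rho(2) = 0.534746 / 1.787646 = 0.2991.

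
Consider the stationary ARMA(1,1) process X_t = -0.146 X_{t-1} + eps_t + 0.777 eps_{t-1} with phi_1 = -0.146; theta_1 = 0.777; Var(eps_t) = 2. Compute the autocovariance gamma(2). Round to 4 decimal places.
\gamma(2) = -0.1669

Multiply the model equation by X_{t-k} and take expectations. With theta_0 = psi_0 = 1 and psi_j the MA(infinity) weights, this gives
  gamma(k) - sum_i phi_i gamma(k-i) = c_k,
  c_k = sigma^2 * sum_{j=k..q} theta_j psi_{j-k}   (c_k = 0 for k > q),
using gamma(-m) = gamma(m).
psi-weights needed (psi_j = theta_j + sum_i phi_i psi_{j-i}):
  psi_1 = theta_1 + phi_1 = 0.777 + (-0.146) = 0.631
Right-hand sides:
  c_0 = sigma^2 (1 + theta_1 psi_1) = 2 * (1 + (0.777)(0.631)) = 2 * 1.490287 = 2.980574
  c_1 = sigma^2 theta_1 = 2 * (0.777) = 1.554
  c_2 = 0
Equations for k = 0 and k = 1 (AR order 1):
  gamma(0) = phi_1 gamma(1) + c_0
  gamma(1) = phi_1 gamma(0) + c_1
Substituting the second into the first: gamma(0) (1 - phi_1^2) = c_0 + phi_1 c_1, so
  gamma(0) = (c_0 + phi_1 c_1) / (1 - phi_1^2) = (2.980574 + (-0.146)(1.554)) / (1 - (-0.146)^2) = 2.75369 / 0.978684 = 2.813666.
  gamma(1) = phi_1 gamma(0) + c_1 = (-0.146)(2.813666) + (1.554) = 1.143205.
For k = 2 (> q): gamma(2) = phi_1 gamma(1) = (-0.146)(1.143205) = -0.166908.
Therefore gamma(2) = -0.1669 (to 4 decimal places).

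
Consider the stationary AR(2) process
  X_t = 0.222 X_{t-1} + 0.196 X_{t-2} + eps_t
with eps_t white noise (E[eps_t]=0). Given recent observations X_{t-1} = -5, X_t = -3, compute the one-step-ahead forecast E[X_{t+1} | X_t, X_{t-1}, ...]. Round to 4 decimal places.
E[X_{t+1} \mid \mathcal F_t] = -1.6460

For an AR(p) model X_t = c + sum_i phi_i X_{t-i} + eps_t, the
one-step-ahead conditional mean is
  E[X_{t+1} | X_t, ...] = c + sum_i phi_i X_{t+1-i}.
Substitute known values:
  E[X_{t+1} | ...] = (0.222) * (-3) + (0.196) * (-5)
                   = -1.6460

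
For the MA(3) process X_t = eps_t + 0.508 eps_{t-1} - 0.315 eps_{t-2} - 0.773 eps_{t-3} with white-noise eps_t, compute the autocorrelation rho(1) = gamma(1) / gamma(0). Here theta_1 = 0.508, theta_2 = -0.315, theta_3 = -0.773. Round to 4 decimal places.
\rho(1) = 0.3026

For an MA(q) process with theta_0 = 1, the autocovariance is
  gamma(k) = sigma^2 * sum_{i=0..q-k} theta_i * theta_{i+k},
and rho(k) = gamma(k) / gamma(0). Sigma^2 cancels.
  numerator   = (1)*(0.508) + (0.508)*(-0.315) + (-0.315)*(-0.773) = 0.591475.
  denominator = (1)^2 + (0.508)^2 + (-0.315)^2 + (-0.773)^2 = 1.954818.
  rho(1) = 0.591475 / 1.954818 = 0.3026.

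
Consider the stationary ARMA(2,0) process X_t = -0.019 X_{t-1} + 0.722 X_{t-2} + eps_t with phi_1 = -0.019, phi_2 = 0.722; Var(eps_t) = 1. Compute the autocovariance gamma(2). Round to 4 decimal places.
\gamma(2) = 1.5180

Multiply the model equation by X_{t-k} and take expectations. With theta_0 = psi_0 = 1 and psi_j the MA(infinity) weights, this gives
  gamma(k) - sum_i phi_i gamma(k-i) = c_k,
  c_k = sigma^2 * sum_{j=k..q} theta_j psi_{j-k}   (c_k = 0 for k > q),
using gamma(-m) = gamma(m).
Pure AR (q = 0): c_0 = sigma^2 = 1, c_k = 0 for k >= 1.
Equations for k = 0, 1, 2 (AR order 2, c_2 = 0):
  (E0) gamma(0) = phi_1 gamma(1) + phi_2 gamma(2) + c_0
  (E1) gamma(1) = phi_1 gamma(0) + phi_2 gamma(1) + c_1
  (E2) gamma(2) = phi_1 gamma(1) + phi_2 gamma(0)
From (E1): gamma(1) = A gamma(0) + B with
  A = phi_1 / (1 - phi_2) = -0.019 / 0.278 = -0.068345,   B = c_1 / (1 - phi_2) = 0 / 0.278 = 0.
Insert (E2) into (E0): gamma(0) (1 - phi_2^2) = phi_1 (1 + phi_2) gamma(1) + c_0.
  phi_1 (1 + phi_2) = (-0.019)(1.722) = -0.032718,   1 - phi_2^2 = 0.478716.
Replace gamma(1) by A gamma(0) + B and collect gamma(0):
  gamma(0) [0.478716 - (-0.032718)(-0.068345)] = c_0 = 1
  gamma(0) * 0.47648 = 1
  gamma(0) = 1 / 0.47648 = 2.098725.
  gamma(1) = A gamma(0) = (-0.068345)(2.098725) = -0.143438.
  gamma(2) = phi_1 gamma(1) + phi_2 gamma(0) = (-0.019)(-0.143438) + (0.722)(2.098725) = 1.518004.
Therefore gamma(2) = 1.5180 (to 4 decimal places).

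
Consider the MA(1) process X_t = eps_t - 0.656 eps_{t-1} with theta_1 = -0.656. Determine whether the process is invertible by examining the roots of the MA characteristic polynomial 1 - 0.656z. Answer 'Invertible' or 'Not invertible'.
\text{Invertible}

The MA(q) characteristic polynomial is P(z) = 1 - 0.656z.
Invertibility requires all roots to lie outside the unit circle, i.e. |z| > 1 for every root.
This is linear in z: 1 + (-0.656) z = 0  =>  z = -1/(-0.656) = 1.52439,  |z| = 1.52439.
Moduli of all roots: 1.5244.
All moduli strictly greater than 1? Yes.
Verdict: Invertible.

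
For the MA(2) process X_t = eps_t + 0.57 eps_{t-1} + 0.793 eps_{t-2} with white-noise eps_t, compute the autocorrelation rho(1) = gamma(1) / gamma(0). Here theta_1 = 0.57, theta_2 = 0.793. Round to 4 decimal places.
\rho(1) = 0.5231

For an MA(q) process with theta_0 = 1, the autocovariance is
  gamma(k) = sigma^2 * sum_{i=0..q-k} theta_i * theta_{i+k},
and rho(k) = gamma(k) / gamma(0). Sigma^2 cancels.
  numerator   = (1)*(0.57) + (0.57)*(0.793) = 1.02201.
  denominator = (1)^2 + (0.57)^2 + (0.793)^2 = 1.953749.
  rho(1) = 1.02201 / 1.953749 = 0.5231.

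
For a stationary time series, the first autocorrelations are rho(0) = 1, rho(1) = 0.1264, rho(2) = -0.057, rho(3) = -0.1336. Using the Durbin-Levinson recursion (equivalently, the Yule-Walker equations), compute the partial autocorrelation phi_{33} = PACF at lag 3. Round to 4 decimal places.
\phi_{33} = -0.1190

The PACF at lag k is phi_{kk}, the last component of the solution
to the Yule-Walker system G_k phi = r_k where
  (G_k)_{ij} = rho(|i - j|), (r_k)_i = rho(i), i,j = 1..k.
Equivalently, Durbin-Levinson gives phi_{kk} iteratively:
  phi_{11} = rho(1)
  phi_{kk} = [rho(k) - sum_{j=1..k-1} phi_{k-1,j} rho(k-j)]
            / [1 - sum_{j=1..k-1} phi_{k-1,j} rho(j)],
  phi_{k,j} = phi_{k-1,j} - phi_{kk} phi_{k-1,k-j},  j = 1..k-1.
Step k = 1:
  phi_11 = rho(1) = 0.1264.
Step k = 2:
  phi_22 = [rho(2) - phi_11 rho(1)] / [1 - phi_11 rho(1)] = [-0.057 - (0.1264)(0.1264)] / [1 - (0.1264)(0.1264)]
         = -0.07297696 / 0.98402304 = -0.074162.
  Update: phi_21 = phi_11 - phi_22 phi_11 = 0.1264 - (-0.074162)(0.1264) = 0.135774.
Step k = 3:
  phi_33 = [rho(3) - phi_21 rho(2) - phi_22 rho(1)] / [1 - phi_21 rho(1) - phi_22 rho(2)]
    numerator   = -0.1336 - (0.135774)(-0.057) - (-0.074162)(0.1264) = -0.11648682
    denominator = 1 - (0.135774)(0.1264) - (-0.074162)(-0.057) = 0.97861093
  phi_33 = -0.11648682 / 0.97861093 = -0.119.
Therefore phi_{33} = -0.1190.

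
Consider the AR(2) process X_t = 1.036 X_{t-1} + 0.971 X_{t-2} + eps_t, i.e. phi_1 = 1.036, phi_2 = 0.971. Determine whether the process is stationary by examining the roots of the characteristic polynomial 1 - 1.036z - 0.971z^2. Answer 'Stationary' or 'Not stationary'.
\text{Not stationary}

The AR(p) characteristic polynomial is P(z) = 1 - 1.036z - 0.971z^2.
Stationarity requires all roots to lie outside the unit circle, i.e. |z| > 1 for every root.
Set 1 + (-1.036) z + (-0.971) z^2 = 0, i.e. a z^2 + b z + c = 0 with a = -0.971, b = -1.036, c = 1.
Discriminant D = b^2 - 4ac = (-1.036)^2 - 4*(-0.971)*1 = 1.073296 - (-3.884) = 4.957296.
D >= 0, so the roots are real: z = (-b +/- sqrt(D)) / (2a) = (1.036 +/- 2.226499) / (-1.942).
  z_1 = (1.036 + 2.226499) / (-1.942) = -1.68,   |z_1| = 1.68.
  z_2 = (1.036 - 2.226499) / (-1.942) = 0.613,   |z_2| = 0.613.
Moduli of all roots: 1.6800, 0.6130.
All moduli strictly greater than 1? No.
Verdict: Not stationary.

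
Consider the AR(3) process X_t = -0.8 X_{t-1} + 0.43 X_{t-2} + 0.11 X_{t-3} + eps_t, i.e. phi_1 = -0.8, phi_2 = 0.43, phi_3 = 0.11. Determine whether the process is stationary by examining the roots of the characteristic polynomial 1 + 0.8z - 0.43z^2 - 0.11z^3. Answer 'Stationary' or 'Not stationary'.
\text{Not stationary}

The AR(p) characteristic polynomial is P(z) = 1 + 0.8z - 0.43z^2 - 0.11z^3.
Stationarity requires all roots to lie outside the unit circle, i.e. |z| > 1 for every root.
Degree 3: look for a simple real root z0 first, then factor out (1 - z/z0) and solve the remaining quadratic.
Testing z0 = -5: P(-5) = 1 + (0.8)(-5) + (-0.43)(-5)^2 + (-0.11)(-5)^3
  = 1 + (-4) + (-10.75) + (13.75) = 0.  So z_0 = -5 is a root, |z_0| = 5.
Divide out the factor (1 + 0.2 z) = (1 - z/z0) (since 1/z0 = -0.2):
  P(z) = (1 + 0.2 z)(1 + (0.6) z + (-0.55) z^2)
  [check: z-coef 0.6 - (-0.2) = 0.8; z^2-coef -0.55 - (-0.2)(0.6) = -0.43; z^3-coef -(-0.2)(-0.55) = -0.11.]
Remaining roots from the quadratic factor 1 + (0.6) z + (-0.55) z^2:
  Set 1 + (0.6) z + (-0.55) z^2 = 0, i.e. a z^2 + b z + c = 0 with a = -0.55, b = 0.6, c = 1.
  Discriminant D = b^2 - 4ac = (0.6)^2 - 4*(-0.55)*1 = 0.36 - (-2.2) = 2.56.
  D >= 0, so the roots are real: z = (-b +/- sqrt(D)) / (2a) = (-0.6 +/- 1.6) / (-1.1).
    z_1 = (-0.6 + 1.6) / (-1.1) = -0.9091,   |z_1| = 0.9091.
    z_2 = (-0.6 - 1.6) / (-1.1) = 2,   |z_2| = 2.
Moduli of all roots: 5.0000, 0.9091, 2.0000.
All moduli strictly greater than 1? No.
Verdict: Not stationary.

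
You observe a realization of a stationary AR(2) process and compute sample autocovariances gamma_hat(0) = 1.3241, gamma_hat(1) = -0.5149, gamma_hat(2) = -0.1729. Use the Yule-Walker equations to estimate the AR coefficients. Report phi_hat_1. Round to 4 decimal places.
\hat\phi_{1} = -0.5180

The Yule-Walker equations for an AR(p) process read, in matrix form,
  Gamma_p phi = r_p,   with   (Gamma_p)_{ij} = gamma(|i - j|),
                       (r_p)_i = gamma(i),   i,j = 1..p.
Substitute the sample gammas (Toeplitz matrix and right-hand side of size 2):
  Gamma_p = [[1.3241, -0.5149], [-0.5149, 1.3241]]
  r_p     = [-0.5149, -0.1729]
Written out:
  1.3241 phi_1 - 0.5149 phi_2 = -0.5149
  -0.5149 phi_1 + 1.3241 phi_2 = -0.1729
Solve by Cramer's rule:
  det = gamma(0)^2 - gamma(1)^2 = (1.3241)^2 - (-0.5149)^2 = 1.75324081 - 0.26512201 = 1.4881188
  phi_hat_1 = [gamma(1) gamma(0) - gamma(1) gamma(2)] / det = [(-0.5149)(1.3241) - (-0.5149)(-0.1729)] / 1.4881188 = -0.7708053 / 1.4881188 = -0.518
  phi_hat_2 = [gamma(0) gamma(2) - gamma(1)^2] / det = [(1.3241)(-0.1729) - (-0.5149)^2] / 1.4881188 = -0.4940589 / 1.4881188 = -0.332
So phi_hat = [-0.5180, -0.3320].
Therefore phi_hat_1 = -0.5180.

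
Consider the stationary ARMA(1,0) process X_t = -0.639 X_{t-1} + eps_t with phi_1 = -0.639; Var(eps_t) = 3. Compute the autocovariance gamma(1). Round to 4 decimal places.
\gamma(1) = -3.2399

Multiply the model equation by X_{t-k} and take expectations. With theta_0 = psi_0 = 1 and psi_j the MA(infinity) weights, this gives
  gamma(k) - sum_i phi_i gamma(k-i) = c_k,
  c_k = sigma^2 * sum_{j=k..q} theta_j psi_{j-k}   (c_k = 0 for k > q),
using gamma(-m) = gamma(m).
Pure AR (q = 0): c_0 = sigma^2 = 3, c_k = 0 for k >= 1.
Equations for k = 0 and k = 1 (AR order 1):
  gamma(0) = phi_1 gamma(1) + c_0
  gamma(1) = phi_1 gamma(0) + c_1
Substituting the second into the first: gamma(0) (1 - phi_1^2) = c_0 + phi_1 c_1, so
  gamma(0) = c_0 / (1 - phi_1^2) = 3 / (1 - (-0.639)^2) = 3 / 0.591679 = 5.070317.
  gamma(1) = phi_1 gamma(0) = (-0.639)(5.070317) = -3.239932.
Therefore gamma(1) = -3.2399 (to 4 decimal places).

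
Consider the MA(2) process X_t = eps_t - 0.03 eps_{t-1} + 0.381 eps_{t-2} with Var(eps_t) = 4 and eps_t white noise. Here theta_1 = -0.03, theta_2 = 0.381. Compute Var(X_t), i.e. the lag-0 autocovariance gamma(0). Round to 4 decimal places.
\gamma(0) = 4.5842

For an MA(q) process X_t = eps_t + sum_i theta_i eps_{t-i} with
Var(eps_t) = sigma^2, the variance is
  gamma(0) = sigma^2 * (1 + sum_i theta_i^2).
  sum_i theta_i^2 = (-0.03)^2 + (0.381)^2 = 0.0009 + 0.145161 = 0.146061.
  gamma(0) = 4 * (1 + 0.146061) = 4 * 1.146061 = 4.584244, which rounds to 4.5842.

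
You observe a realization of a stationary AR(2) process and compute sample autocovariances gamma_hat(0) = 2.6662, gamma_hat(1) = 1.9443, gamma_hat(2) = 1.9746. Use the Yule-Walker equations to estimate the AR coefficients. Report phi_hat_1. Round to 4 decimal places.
\hat\phi_{1} = 0.4040

The Yule-Walker equations for an AR(p) process read, in matrix form,
  Gamma_p phi = r_p,   with   (Gamma_p)_{ij} = gamma(|i - j|),
                       (r_p)_i = gamma(i),   i,j = 1..p.
Substitute the sample gammas (Toeplitz matrix and right-hand side of size 2):
  Gamma_p = [[2.6662, 1.9443], [1.9443, 2.6662]]
  r_p     = [1.9443, 1.9746]
Written out:
  2.6662 phi_1 + 1.9443 phi_2 = 1.9443
  1.9443 phi_1 + 2.6662 phi_2 = 1.9746
Solve by Cramer's rule:
  det = gamma(0)^2 - gamma(1)^2 = (2.6662)^2 - (1.9443)^2 = 7.10862244 - 3.78030249 = 3.32831995
  phi_hat_1 = [gamma(1) gamma(0) - gamma(1) gamma(2)] / det = [(1.9443)(2.6662) - (1.9443)(1.9746)] / 3.32831995 = 1.34467788 / 3.32831995 = 0.404
  phi_hat_2 = [gamma(0) gamma(2) - gamma(1)^2] / det = [(2.6662)(1.9746) - (1.9443)^2] / 3.32831995 = 1.48437603 / 3.32831995 = 0.446
So phi_hat = [0.4040, 0.4460].
Therefore phi_hat_1 = 0.4040.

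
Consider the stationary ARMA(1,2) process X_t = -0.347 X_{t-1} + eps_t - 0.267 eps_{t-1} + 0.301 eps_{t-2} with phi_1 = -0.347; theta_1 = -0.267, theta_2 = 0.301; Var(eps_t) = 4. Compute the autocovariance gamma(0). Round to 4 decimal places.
\gamma(0) = 6.7097

Multiply the model equation by X_{t-k} and take expectations. With theta_0 = psi_0 = 1 and psi_j the MA(infinity) weights, this gives
  gamma(k) - sum_i phi_i gamma(k-i) = c_k,
  c_k = sigma^2 * sum_{j=k..q} theta_j psi_{j-k}   (c_k = 0 for k > q),
using gamma(-m) = gamma(m).
psi-weights needed (psi_j = theta_j + sum_i phi_i psi_{j-i}):
  psi_1 = theta_1 + phi_1 = -0.267 + (-0.347) = -0.614
  psi_2 = theta_2 + phi_1 psi_1 = 0.301 + (-0.347)(-0.614) = 0.514058
Right-hand sides:
  c_0 = sigma^2 (1 + theta_1 psi_1 + theta_2 psi_2) = 4 * (1 + (-0.267)(-0.614) + (0.301)(0.514058)) = 4 * 1.318669 = 5.274678
  c_1 = sigma^2 (theta_1 + theta_2 psi_1) = 4 * (-0.267 + (0.301)(-0.614)) = -1.807256
  c_2 = sigma^2 theta_2 = 4 * (0.301) = 1.204
Equations for k = 0 and k = 1 (AR order 1):
  gamma(0) = phi_1 gamma(1) + c_0
  gamma(1) = phi_1 gamma(0) + c_1
Substituting the second into the first: gamma(0) (1 - phi_1^2) = c_0 + phi_1 c_1, so
  gamma(0) = (c_0 + phi_1 c_1) / (1 - phi_1^2) = (5.274678 + (-0.347)(-1.807256)) / (1 - (-0.347)^2) = 5.901796 / 0.879591 = 6.709704.
Therefore gamma(0) = 6.7097 (to 4 decimal places).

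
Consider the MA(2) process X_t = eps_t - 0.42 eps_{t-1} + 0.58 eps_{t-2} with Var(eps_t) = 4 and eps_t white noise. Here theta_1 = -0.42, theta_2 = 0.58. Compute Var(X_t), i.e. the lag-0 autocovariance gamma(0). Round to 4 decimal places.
\gamma(0) = 6.0512

For an MA(q) process X_t = eps_t + sum_i theta_i eps_{t-i} with
Var(eps_t) = sigma^2, the variance is
  gamma(0) = sigma^2 * (1 + sum_i theta_i^2).
  sum_i theta_i^2 = (-0.42)^2 + (0.58)^2 = 0.1764 + 0.3364 = 0.5128.
  gamma(0) = 4 * (1 + 0.5128) = 4 * 1.5128 = 6.0512.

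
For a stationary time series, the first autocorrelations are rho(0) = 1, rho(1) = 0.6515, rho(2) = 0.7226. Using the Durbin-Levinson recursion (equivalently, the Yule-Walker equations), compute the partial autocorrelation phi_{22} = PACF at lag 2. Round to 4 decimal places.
\phi_{22} = 0.5180

The PACF at lag k is phi_{kk}, the last component of the solution
to the Yule-Walker system G_k phi = r_k where
  (G_k)_{ij} = rho(|i - j|), (r_k)_i = rho(i), i,j = 1..k.
Equivalently, Durbin-Levinson gives phi_{kk} iteratively:
  phi_{11} = rho(1)
  phi_{kk} = [rho(k) - sum_{j=1..k-1} phi_{k-1,j} rho(k-j)]
            / [1 - sum_{j=1..k-1} phi_{k-1,j} rho(j)],
  phi_{k,j} = phi_{k-1,j} - phi_{kk} phi_{k-1,k-j},  j = 1..k-1.
Step k = 1:
  phi_11 = rho(1) = 0.6515.
Step k = 2:
  phi_22 = [rho(2) - phi_11 rho(1)] / [1 - phi_11 rho(1)] = [0.7226 - (0.6515)(0.6515)] / [1 - (0.6515)(0.6515)]
         = 0.29814775 / 0.57554775 = 0.518.
Therefore phi_{22} = 0.5180.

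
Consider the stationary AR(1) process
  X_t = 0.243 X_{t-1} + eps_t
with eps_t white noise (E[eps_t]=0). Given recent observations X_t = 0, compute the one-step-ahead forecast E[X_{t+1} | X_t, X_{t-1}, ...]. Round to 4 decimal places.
E[X_{t+1} \mid \mathcal F_t] = 0.0000

For an AR(p) model X_t = c + sum_i phi_i X_{t-i} + eps_t, the
one-step-ahead conditional mean is
  E[X_{t+1} | X_t, ...] = c + sum_i phi_i X_{t+1-i}.
Substitute known values:
  E[X_{t+1} | ...] = (0.243) * (0)
                   = 0.0000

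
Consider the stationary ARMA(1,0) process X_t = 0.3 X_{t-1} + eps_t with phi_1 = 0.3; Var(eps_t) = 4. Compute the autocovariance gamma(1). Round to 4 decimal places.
\gamma(1) = 1.3187

Multiply the model equation by X_{t-k} and take expectations. With theta_0 = psi_0 = 1 and psi_j the MA(infinity) weights, this gives
  gamma(k) - sum_i phi_i gamma(k-i) = c_k,
  c_k = sigma^2 * sum_{j=k..q} theta_j psi_{j-k}   (c_k = 0 for k > q),
using gamma(-m) = gamma(m).
Pure AR (q = 0): c_0 = sigma^2 = 4, c_k = 0 for k >= 1.
Equations for k = 0 and k = 1 (AR order 1):
  gamma(0) = phi_1 gamma(1) + c_0
  gamma(1) = phi_1 gamma(0) + c_1
Substituting the second into the first: gamma(0) (1 - phi_1^2) = c_0 + phi_1 c_1, so
  gamma(0) = c_0 / (1 - phi_1^2) = 4 / (1 - (0.3)^2) = 4 / 0.91 = 4.395604.
  gamma(1) = phi_1 gamma(0) = (0.3)(4.395604) = 1.318681.
Therefore gamma(1) = 1.3187 (to 4 decimal places).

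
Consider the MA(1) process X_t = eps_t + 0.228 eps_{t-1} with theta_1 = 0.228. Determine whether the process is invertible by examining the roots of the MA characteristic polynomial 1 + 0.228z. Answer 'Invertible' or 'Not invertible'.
\text{Invertible}

The MA(q) characteristic polynomial is P(z) = 1 + 0.228z.
Invertibility requires all roots to lie outside the unit circle, i.e. |z| > 1 for every root.
This is linear in z: 1 + (0.228) z = 0  =>  z = -1/(0.228) = -4.385965,  |z| = 4.385965.
Moduli of all roots: 4.3860.
All moduli strictly greater than 1? Yes.
Verdict: Invertible.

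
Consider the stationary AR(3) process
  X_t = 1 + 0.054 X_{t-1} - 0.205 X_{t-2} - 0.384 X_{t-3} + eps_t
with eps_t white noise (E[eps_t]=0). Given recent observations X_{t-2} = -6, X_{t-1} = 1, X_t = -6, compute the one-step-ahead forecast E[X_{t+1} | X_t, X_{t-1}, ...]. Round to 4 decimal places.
E[X_{t+1} \mid \mathcal F_t] = 2.7750

For an AR(p) model X_t = c + sum_i phi_i X_{t-i} + eps_t, the
one-step-ahead conditional mean is
  E[X_{t+1} | X_t, ...] = c + sum_i phi_i X_{t+1-i}.
Substitute known values:
  E[X_{t+1} | ...] = 1 + (0.054) * (-6) + (-0.205) * (1) + (-0.384) * (-6)
                   = 2.7750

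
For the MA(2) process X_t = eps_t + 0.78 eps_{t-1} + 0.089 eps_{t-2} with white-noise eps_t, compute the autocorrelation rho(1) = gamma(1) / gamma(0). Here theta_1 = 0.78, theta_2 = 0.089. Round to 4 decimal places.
\rho(1) = 0.5255

For an MA(q) process with theta_0 = 1, the autocovariance is
  gamma(k) = sigma^2 * sum_{i=0..q-k} theta_i * theta_{i+k},
and rho(k) = gamma(k) / gamma(0). Sigma^2 cancels.
  numerator   = (1)*(0.78) + (0.78)*(0.089) = 0.84942.
  denominator = (1)^2 + (0.78)^2 + (0.089)^2 = 1.616321.
  rho(1) = 0.84942 / 1.616321 = 0.5255.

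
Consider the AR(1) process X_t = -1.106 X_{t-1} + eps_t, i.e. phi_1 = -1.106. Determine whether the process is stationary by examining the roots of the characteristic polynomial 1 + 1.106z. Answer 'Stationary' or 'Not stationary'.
\text{Not stationary}

The AR(p) characteristic polynomial is P(z) = 1 + 1.106z.
Stationarity requires all roots to lie outside the unit circle, i.e. |z| > 1 for every root.
This is linear in z: 1 + (1.106) z = 0  =>  z = -1/(1.106) = -0.904159,  |z| = 0.904159.
Moduli of all roots: 0.9042.
All moduli strictly greater than 1? No.
Verdict: Not stationary.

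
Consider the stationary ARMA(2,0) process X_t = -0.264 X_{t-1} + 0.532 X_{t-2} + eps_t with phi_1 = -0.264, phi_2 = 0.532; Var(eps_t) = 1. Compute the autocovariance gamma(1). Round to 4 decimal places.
\gamma(1) = -1.1540

Multiply the model equation by X_{t-k} and take expectations. With theta_0 = psi_0 = 1 and psi_j the MA(infinity) weights, this gives
  gamma(k) - sum_i phi_i gamma(k-i) = c_k,
  c_k = sigma^2 * sum_{j=k..q} theta_j psi_{j-k}   (c_k = 0 for k > q),
using gamma(-m) = gamma(m).
Pure AR (q = 0): c_0 = sigma^2 = 1, c_k = 0 for k >= 1.
Equations for k = 0, 1, 2 (AR order 2, c_2 = 0):
  (E0) gamma(0) = phi_1 gamma(1) + phi_2 gamma(2) + c_0
  (E1) gamma(1) = phi_1 gamma(0) + phi_2 gamma(1) + c_1
  (E2) gamma(2) = phi_1 gamma(1) + phi_2 gamma(0)
From (E1): gamma(1) = A gamma(0) + B with
  A = phi_1 / (1 - phi_2) = -0.264 / 0.468 = -0.564103,   B = c_1 / (1 - phi_2) = 0 / 0.468 = 0.
Insert (E2) into (E0): gamma(0) (1 - phi_2^2) = phi_1 (1 + phi_2) gamma(1) + c_0.
  phi_1 (1 + phi_2) = (-0.264)(1.532) = -0.404448,   1 - phi_2^2 = 0.716976.
Replace gamma(1) by A gamma(0) + B and collect gamma(0):
  gamma(0) [0.716976 - (-0.404448)(-0.564103)] = c_0 = 1
  gamma(0) * 0.488826 = 1
  gamma(0) = 1 / 0.488826 = 2.045718.
  gamma(1) = A gamma(0) = (-0.564103)(2.045718) = -1.153995.
Therefore gamma(1) = -1.1540 (to 4 decimal places).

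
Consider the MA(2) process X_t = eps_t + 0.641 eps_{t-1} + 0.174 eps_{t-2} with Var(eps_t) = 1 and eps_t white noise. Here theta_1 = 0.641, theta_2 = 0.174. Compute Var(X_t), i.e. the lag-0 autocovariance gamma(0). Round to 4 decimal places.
\gamma(0) = 1.4412

For an MA(q) process X_t = eps_t + sum_i theta_i eps_{t-i} with
Var(eps_t) = sigma^2, the variance is
  gamma(0) = sigma^2 * (1 + sum_i theta_i^2).
  sum_i theta_i^2 = (0.641)^2 + (0.174)^2 = 0.410881 + 0.030276 = 0.441157.
  gamma(0) = 1 * (1 + 0.441157) = 1 * 1.441157 = 1.441157, which rounds to 1.4412.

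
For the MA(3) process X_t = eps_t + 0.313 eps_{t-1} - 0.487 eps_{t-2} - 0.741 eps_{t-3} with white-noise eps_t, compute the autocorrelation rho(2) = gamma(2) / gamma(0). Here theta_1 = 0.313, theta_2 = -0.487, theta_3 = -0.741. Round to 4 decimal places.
\rho(2) = -0.3816

For an MA(q) process with theta_0 = 1, the autocovariance is
  gamma(k) = sigma^2 * sum_{i=0..q-k} theta_i * theta_{i+k},
and rho(k) = gamma(k) / gamma(0). Sigma^2 cancels.
  numerator   = (1)*(-0.487) + (0.313)*(-0.741) = -0.718933.
  denominator = (1)^2 + (0.313)^2 + (-0.487)^2 + (-0.741)^2 = 1.884219.
  rho(2) = -0.718933 / 1.884219 = -0.3816.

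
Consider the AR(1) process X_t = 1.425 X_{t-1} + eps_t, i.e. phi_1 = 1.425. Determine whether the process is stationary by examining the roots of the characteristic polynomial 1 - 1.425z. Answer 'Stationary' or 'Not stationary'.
\text{Not stationary}

The AR(p) characteristic polynomial is P(z) = 1 - 1.425z.
Stationarity requires all roots to lie outside the unit circle, i.e. |z| > 1 for every root.
This is linear in z: 1 + (-1.425) z = 0  =>  z = -1/(-1.425) = 0.701754,  |z| = 0.701754.
Moduli of all roots: 0.7018.
All moduli strictly greater than 1? No.
Verdict: Not stationary.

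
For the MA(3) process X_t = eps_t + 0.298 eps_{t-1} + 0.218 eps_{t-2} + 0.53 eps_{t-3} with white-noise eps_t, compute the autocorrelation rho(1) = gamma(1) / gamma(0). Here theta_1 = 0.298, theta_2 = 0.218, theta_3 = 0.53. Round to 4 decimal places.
\rho(1) = 0.3376

For an MA(q) process with theta_0 = 1, the autocovariance is
  gamma(k) = sigma^2 * sum_{i=0..q-k} theta_i * theta_{i+k},
and rho(k) = gamma(k) / gamma(0). Sigma^2 cancels.
  numerator   = (1)*(0.298) + (0.298)*(0.218) + (0.218)*(0.53) = 0.478504.
  denominator = (1)^2 + (0.298)^2 + (0.218)^2 + (0.53)^2 = 1.417228.
  rho(1) = 0.478504 / 1.417228 = 0.3376.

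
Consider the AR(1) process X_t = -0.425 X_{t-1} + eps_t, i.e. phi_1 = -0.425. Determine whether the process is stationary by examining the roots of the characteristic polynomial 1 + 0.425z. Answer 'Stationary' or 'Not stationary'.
\text{Stationary}

The AR(p) characteristic polynomial is P(z) = 1 + 0.425z.
Stationarity requires all roots to lie outside the unit circle, i.e. |z| > 1 for every root.
This is linear in z: 1 + (0.425) z = 0  =>  z = -1/(0.425) = -2.352941,  |z| = 2.352941.
Moduli of all roots: 2.3529.
All moduli strictly greater than 1? Yes.
Verdict: Stationary.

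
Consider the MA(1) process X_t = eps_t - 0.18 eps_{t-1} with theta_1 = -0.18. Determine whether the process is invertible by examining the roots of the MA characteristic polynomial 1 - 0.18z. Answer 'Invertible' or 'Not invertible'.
\text{Invertible}

The MA(q) characteristic polynomial is P(z) = 1 - 0.18z.
Invertibility requires all roots to lie outside the unit circle, i.e. |z| > 1 for every root.
This is linear in z: 1 + (-0.18) z = 0  =>  z = -1/(-0.18) = 5.555556,  |z| = 5.555556.
Moduli of all roots: 5.5556.
All moduli strictly greater than 1? Yes.
Verdict: Invertible.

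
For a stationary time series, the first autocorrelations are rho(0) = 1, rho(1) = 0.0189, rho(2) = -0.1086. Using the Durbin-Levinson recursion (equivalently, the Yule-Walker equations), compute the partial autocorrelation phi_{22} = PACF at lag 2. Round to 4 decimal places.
\phi_{22} = -0.1090

The PACF at lag k is phi_{kk}, the last component of the solution
to the Yule-Walker system G_k phi = r_k where
  (G_k)_{ij} = rho(|i - j|), (r_k)_i = rho(i), i,j = 1..k.
Equivalently, Durbin-Levinson gives phi_{kk} iteratively:
  phi_{11} = rho(1)
  phi_{kk} = [rho(k) - sum_{j=1..k-1} phi_{k-1,j} rho(k-j)]
            / [1 - sum_{j=1..k-1} phi_{k-1,j} rho(j)],
  phi_{k,j} = phi_{k-1,j} - phi_{kk} phi_{k-1,k-j},  j = 1..k-1.
Step k = 1:
  phi_11 = rho(1) = 0.0189.
Step k = 2:
  phi_22 = [rho(2) - phi_11 rho(1)] / [1 - phi_11 rho(1)] = [-0.1086 - (0.0189)(0.0189)] / [1 - (0.0189)(0.0189)]
         = -0.10895721 / 0.99964279 = -0.109.
Therefore phi_{22} = -0.1090.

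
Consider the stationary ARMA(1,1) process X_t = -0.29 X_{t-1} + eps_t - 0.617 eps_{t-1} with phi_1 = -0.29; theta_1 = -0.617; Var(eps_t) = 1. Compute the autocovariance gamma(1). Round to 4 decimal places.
\gamma(1) = -1.1675

Multiply the model equation by X_{t-k} and take expectations. With theta_0 = psi_0 = 1 and psi_j the MA(infinity) weights, this gives
  gamma(k) - sum_i phi_i gamma(k-i) = c_k,
  c_k = sigma^2 * sum_{j=k..q} theta_j psi_{j-k}   (c_k = 0 for k > q),
using gamma(-m) = gamma(m).
psi-weights needed (psi_j = theta_j + sum_i phi_i psi_{j-i}):
  psi_1 = theta_1 + phi_1 = -0.617 + (-0.29) = -0.907
Right-hand sides:
  c_0 = sigma^2 (1 + theta_1 psi_1) = 1 * (1 + (-0.617)(-0.907)) = 1 * 1.559619 = 1.559619
  c_1 = sigma^2 theta_1 = 1 * (-0.617) = -0.617
  c_2 = 0
Equations for k = 0 and k = 1 (AR order 1):
  gamma(0) = phi_1 gamma(1) + c_0
  gamma(1) = phi_1 gamma(0) + c_1
Substituting the second into the first: gamma(0) (1 - phi_1^2) = c_0 + phi_1 c_1, so
  gamma(0) = (c_0 + phi_1 c_1) / (1 - phi_1^2) = (1.559619 + (-0.29)(-0.617)) / (1 - (-0.29)^2) = 1.738549 / 0.9159 = 1.898186.
  gamma(1) = phi_1 gamma(0) + c_1 = (-0.29)(1.898186) + (-0.617) = -1.167474.
Therefore gamma(1) = -1.1675 (to 4 decimal places).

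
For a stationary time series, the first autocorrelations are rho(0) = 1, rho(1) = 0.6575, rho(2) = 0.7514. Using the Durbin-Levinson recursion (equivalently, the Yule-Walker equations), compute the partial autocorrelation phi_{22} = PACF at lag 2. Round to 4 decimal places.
\phi_{22} = 0.5621

The PACF at lag k is phi_{kk}, the last component of the solution
to the Yule-Walker system G_k phi = r_k where
  (G_k)_{ij} = rho(|i - j|), (r_k)_i = rho(i), i,j = 1..k.
Equivalently, Durbin-Levinson gives phi_{kk} iteratively:
  phi_{11} = rho(1)
  phi_{kk} = [rho(k) - sum_{j=1..k-1} phi_{k-1,j} rho(k-j)]
            / [1 - sum_{j=1..k-1} phi_{k-1,j} rho(j)],
  phi_{k,j} = phi_{k-1,j} - phi_{kk} phi_{k-1,k-j},  j = 1..k-1.
Step k = 1:
  phi_11 = rho(1) = 0.6575.
Step k = 2:
  phi_22 = [rho(2) - phi_11 rho(1)] / [1 - phi_11 rho(1)] = [0.7514 - (0.6575)(0.6575)] / [1 - (0.6575)(0.6575)]
         = 0.31909375 / 0.56769375 = 0.5621.
Therefore phi_{22} = 0.5621.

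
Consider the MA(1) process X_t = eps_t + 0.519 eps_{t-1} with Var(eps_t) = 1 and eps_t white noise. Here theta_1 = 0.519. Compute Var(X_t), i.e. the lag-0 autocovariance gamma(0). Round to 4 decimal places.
\gamma(0) = 1.2694

For an MA(q) process X_t = eps_t + sum_i theta_i eps_{t-i} with
Var(eps_t) = sigma^2, the variance is
  gamma(0) = sigma^2 * (1 + sum_i theta_i^2).
  sum_i theta_i^2 = (0.519)^2 = 0.269361.
  gamma(0) = 1 * (1 + 0.269361) = 1 * 1.269361 = 1.269361, which rounds to 1.2694.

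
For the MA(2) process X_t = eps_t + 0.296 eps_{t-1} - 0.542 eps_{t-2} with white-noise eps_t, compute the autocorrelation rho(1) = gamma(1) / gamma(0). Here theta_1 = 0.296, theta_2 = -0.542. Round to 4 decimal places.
\rho(1) = 0.0981

For an MA(q) process with theta_0 = 1, the autocovariance is
  gamma(k) = sigma^2 * sum_{i=0..q-k} theta_i * theta_{i+k},
and rho(k) = gamma(k) / gamma(0). Sigma^2 cancels.
  numerator   = (1)*(0.296) + (0.296)*(-0.542) = 0.135568.
  denominator = (1)^2 + (0.296)^2 + (-0.542)^2 = 1.38138.
  rho(1) = 0.135568 / 1.38138 = 0.0981.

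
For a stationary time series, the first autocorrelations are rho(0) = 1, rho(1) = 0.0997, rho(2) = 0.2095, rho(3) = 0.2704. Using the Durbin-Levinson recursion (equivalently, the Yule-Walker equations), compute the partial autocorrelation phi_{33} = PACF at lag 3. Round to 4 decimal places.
\phi_{33} = 0.2460

The PACF at lag k is phi_{kk}, the last component of the solution
to the Yule-Walker system G_k phi = r_k where
  (G_k)_{ij} = rho(|i - j|), (r_k)_i = rho(i), i,j = 1..k.
Equivalently, Durbin-Levinson gives phi_{kk} iteratively:
  phi_{11} = rho(1)
  phi_{kk} = [rho(k) - sum_{j=1..k-1} phi_{k-1,j} rho(k-j)]
            / [1 - sum_{j=1..k-1} phi_{k-1,j} rho(j)],
  phi_{k,j} = phi_{k-1,j} - phi_{kk} phi_{k-1,k-j},  j = 1..k-1.
Step k = 1:
  phi_11 = rho(1) = 0.0997.
Step k = 2:
  phi_22 = [rho(2) - phi_11 rho(1)] / [1 - phi_11 rho(1)] = [0.2095 - (0.0997)(0.0997)] / [1 - (0.0997)(0.0997)]
         = 0.19955991 / 0.99005991 = 0.201563.
  Update: phi_21 = phi_11 - phi_22 phi_11 = 0.0997 - (0.201563)(0.0997) = 0.079604.
Step k = 3:
  phi_33 = [rho(3) - phi_21 rho(2) - phi_22 rho(1)] / [1 - phi_21 rho(1) - phi_22 rho(2)]
    numerator   = 0.2704 - (0.079604)(0.2095) - (0.201563)(0.0997) = 0.23362706
    denominator = 1 - (0.079604)(0.0997) - (0.201563)(0.2095) = 0.94983592
  phi_33 = 0.23362706 / 0.94983592 = 0.246.
Therefore phi_{33} = 0.2460.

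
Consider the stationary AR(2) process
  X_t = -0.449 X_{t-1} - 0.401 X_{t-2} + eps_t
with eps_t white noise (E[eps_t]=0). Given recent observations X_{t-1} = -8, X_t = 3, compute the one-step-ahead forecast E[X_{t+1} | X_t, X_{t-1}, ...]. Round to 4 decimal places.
E[X_{t+1} \mid \mathcal F_t] = 1.8610

For an AR(p) model X_t = c + sum_i phi_i X_{t-i} + eps_t, the
one-step-ahead conditional mean is
  E[X_{t+1} | X_t, ...] = c + sum_i phi_i X_{t+1-i}.
Substitute known values:
  E[X_{t+1} | ...] = (-0.449) * (3) + (-0.401) * (-8)
                   = 1.8610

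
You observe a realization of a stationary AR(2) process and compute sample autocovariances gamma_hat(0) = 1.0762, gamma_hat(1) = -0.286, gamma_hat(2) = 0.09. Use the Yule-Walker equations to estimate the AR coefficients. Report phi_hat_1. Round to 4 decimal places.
\hat\phi_{1} = -0.2620

The Yule-Walker equations for an AR(p) process read, in matrix form,
  Gamma_p phi = r_p,   with   (Gamma_p)_{ij} = gamma(|i - j|),
                       (r_p)_i = gamma(i),   i,j = 1..p.
Substitute the sample gammas (Toeplitz matrix and right-hand side of size 2):
  Gamma_p = [[1.0762, -0.286], [-0.286, 1.0762]]
  r_p     = [-0.286, 0.09]
Written out:
  1.0762 phi_1 - 0.286 phi_2 = -0.286
  -0.286 phi_1 + 1.0762 phi_2 = 0.09
Solve by Cramer's rule:
  det = gamma(0)^2 - gamma(1)^2 = (1.0762)^2 - (-0.286)^2 = 1.15820644 - 0.081796 = 1.07641044
  phi_hat_1 = [gamma(1) gamma(0) - gamma(1) gamma(2)] / det = [(-0.286)(1.0762) - (-0.286)(0.09)] / 1.07641044 = -0.2820532 / 1.07641044 = -0.262
  phi_hat_2 = [gamma(0) gamma(2) - gamma(1)^2] / det = [(1.0762)(0.09) - (-0.286)^2] / 1.07641044 = 0.015062 / 1.07641044 = 0.014
So phi_hat = [-0.2620, 0.0140].
Therefore phi_hat_1 = -0.2620.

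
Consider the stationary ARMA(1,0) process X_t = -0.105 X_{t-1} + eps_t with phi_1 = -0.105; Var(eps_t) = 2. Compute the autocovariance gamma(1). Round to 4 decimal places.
\gamma(1) = -0.2123

Multiply the model equation by X_{t-k} and take expectations. With theta_0 = psi_0 = 1 and psi_j the MA(infinity) weights, this gives
  gamma(k) - sum_i phi_i gamma(k-i) = c_k,
  c_k = sigma^2 * sum_{j=k..q} theta_j psi_{j-k}   (c_k = 0 for k > q),
using gamma(-m) = gamma(m).
Pure AR (q = 0): c_0 = sigma^2 = 2, c_k = 0 for k >= 1.
Equations for k = 0 and k = 1 (AR order 1):
  gamma(0) = phi_1 gamma(1) + c_0
  gamma(1) = phi_1 gamma(0) + c_1
Substituting the second into the first: gamma(0) (1 - phi_1^2) = c_0 + phi_1 c_1, so
  gamma(0) = c_0 / (1 - phi_1^2) = 2 / (1 - (-0.105)^2) = 2 / 0.988975 = 2.022296.
  gamma(1) = phi_1 gamma(0) = (-0.105)(2.022296) = -0.212341.
Therefore gamma(1) = -0.2123 (to 4 decimal places).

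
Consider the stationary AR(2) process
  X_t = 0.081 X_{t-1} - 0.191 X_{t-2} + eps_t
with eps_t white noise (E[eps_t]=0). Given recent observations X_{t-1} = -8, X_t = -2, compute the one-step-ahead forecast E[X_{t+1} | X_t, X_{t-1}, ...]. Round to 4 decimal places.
E[X_{t+1} \mid \mathcal F_t] = 1.3660

For an AR(p) model X_t = c + sum_i phi_i X_{t-i} + eps_t, the
one-step-ahead conditional mean is
  E[X_{t+1} | X_t, ...] = c + sum_i phi_i X_{t+1-i}.
Substitute known values:
  E[X_{t+1} | ...] = (0.081) * (-2) + (-0.191) * (-8)
                   = 1.3660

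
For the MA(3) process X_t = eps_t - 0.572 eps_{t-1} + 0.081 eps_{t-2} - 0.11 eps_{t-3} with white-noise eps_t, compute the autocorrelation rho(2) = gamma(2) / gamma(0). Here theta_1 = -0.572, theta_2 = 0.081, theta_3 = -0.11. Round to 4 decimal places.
\rho(2) = 0.1069

For an MA(q) process with theta_0 = 1, the autocovariance is
  gamma(k) = sigma^2 * sum_{i=0..q-k} theta_i * theta_{i+k},
and rho(k) = gamma(k) / gamma(0). Sigma^2 cancels.
  numerator   = (1)*(0.081) + (-0.572)*(-0.11) = 0.14392.
  denominator = (1)^2 + (-0.572)^2 + (0.081)^2 + (-0.11)^2 = 1.345845.
  rho(2) = 0.14392 / 1.345845 = 0.1069.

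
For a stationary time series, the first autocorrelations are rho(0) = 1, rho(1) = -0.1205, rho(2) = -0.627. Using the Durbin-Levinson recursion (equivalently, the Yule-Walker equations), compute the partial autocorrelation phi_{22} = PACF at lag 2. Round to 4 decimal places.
\phi_{22} = -0.6510

The PACF at lag k is phi_{kk}, the last component of the solution
to the Yule-Walker system G_k phi = r_k where
  (G_k)_{ij} = rho(|i - j|), (r_k)_i = rho(i), i,j = 1..k.
Equivalently, Durbin-Levinson gives phi_{kk} iteratively:
  phi_{11} = rho(1)
  phi_{kk} = [rho(k) - sum_{j=1..k-1} phi_{k-1,j} rho(k-j)]
            / [1 - sum_{j=1..k-1} phi_{k-1,j} rho(j)],
  phi_{k,j} = phi_{k-1,j} - phi_{kk} phi_{k-1,k-j},  j = 1..k-1.
Step k = 1:
  phi_11 = rho(1) = -0.1205.
Step k = 2:
  phi_22 = [rho(2) - phi_11 rho(1)] / [1 - phi_11 rho(1)] = [-0.627 - (-0.1205)(-0.1205)] / [1 - (-0.1205)(-0.1205)]
         = -0.64152025 / 0.98547975 = -0.651.
Therefore phi_{22} = -0.6510.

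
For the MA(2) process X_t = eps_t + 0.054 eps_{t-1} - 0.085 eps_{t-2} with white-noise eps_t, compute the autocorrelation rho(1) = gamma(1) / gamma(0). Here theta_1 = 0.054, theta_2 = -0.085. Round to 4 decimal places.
\rho(1) = 0.0489

For an MA(q) process with theta_0 = 1, the autocovariance is
  gamma(k) = sigma^2 * sum_{i=0..q-k} theta_i * theta_{i+k},
and rho(k) = gamma(k) / gamma(0). Sigma^2 cancels.
  numerator   = (1)*(0.054) + (0.054)*(-0.085) = 0.04941.
  denominator = (1)^2 + (0.054)^2 + (-0.085)^2 = 1.010141.
  rho(1) = 0.04941 / 1.010141 = 0.0489.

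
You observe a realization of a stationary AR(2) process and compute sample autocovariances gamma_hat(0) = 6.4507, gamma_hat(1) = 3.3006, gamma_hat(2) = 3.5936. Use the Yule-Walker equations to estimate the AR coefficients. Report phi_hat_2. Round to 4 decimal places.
\hat\phi_{2} = 0.4000

The Yule-Walker equations for an AR(p) process read, in matrix form,
  Gamma_p phi = r_p,   with   (Gamma_p)_{ij} = gamma(|i - j|),
                       (r_p)_i = gamma(i),   i,j = 1..p.
Substitute the sample gammas (Toeplitz matrix and right-hand side of size 2):
  Gamma_p = [[6.4507, 3.3006], [3.3006, 6.4507]]
  r_p     = [3.3006, 3.5936]
Written out:
  6.4507 phi_1 + 3.3006 phi_2 = 3.3006
  3.3006 phi_1 + 6.4507 phi_2 = 3.5936
Solve by Cramer's rule:
  det = gamma(0)^2 - gamma(1)^2 = (6.4507)^2 - (3.3006)^2 = 41.61153049 - 10.89396036 = 30.71757013
  phi_hat_1 = [gamma(1) gamma(0) - gamma(1) gamma(2)] / det = [(3.3006)(6.4507) - (3.3006)(3.5936)] / 30.71757013 = 9.43014426 / 30.71757013 = 0.307
  phi_hat_2 = [gamma(0) gamma(2) - gamma(1)^2] / det = [(6.4507)(3.5936) - (3.3006)^2] / 30.71757013 = 12.28727516 / 30.71757013 = 0.4
So phi_hat = [0.3070, 0.4000].
Therefore phi_hat_2 = 0.4000.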